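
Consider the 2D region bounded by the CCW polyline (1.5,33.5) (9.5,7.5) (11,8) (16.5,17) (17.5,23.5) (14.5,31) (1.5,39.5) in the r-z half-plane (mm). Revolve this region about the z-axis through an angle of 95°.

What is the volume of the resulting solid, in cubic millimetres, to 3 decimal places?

Profile (r,z), 7 vertices: (1.5,33.5) (9.5,7.5) (11,8) (16.5,17) (17.5,23.5) (14.5,31) (1.5,39.5)
edge 0: (1.5,33.5)→(9.5,7.5)  cross = 1.5·7.5 − 9.5·33.5 = -307.0000; (r_i+r_j)·cross = 11·-307.0000 = -3377.0000
edge 1: (9.5,7.5)→(11,8)  cross = 9.5·8 − 11·7.5 = -6.5000; (r_i+r_j)·cross = 20.5·-6.5000 = -133.2500
edge 2: (11,8)→(16.5,17)  cross = 11·17 − 16.5·8 = 55.0000; (r_i+r_j)·cross = 27.5·55.0000 = 1512.5000
edge 3: (16.5,17)→(17.5,23.5)  cross = 16.5·23.5 − 17.5·17 = 90.2500; (r_i+r_j)·cross = 34·90.2500 = 3068.5000
edge 4: (17.5,23.5)→(14.5,31)  cross = 17.5·31 − 14.5·23.5 = 201.7500; (r_i+r_j)·cross = 32·201.7500 = 6456.0000
edge 5: (14.5,31)→(1.5,39.5)  cross = 14.5·39.5 − 1.5·31 = 526.2500; (r_i+r_j)·cross = 16·526.2500 = 8420.0000
edge 6: (1.5,39.5)→(1.5,33.5)  cross = 1.5·33.5 − 1.5·39.5 = -9.0000; (r_i+r_j)·cross = 3·-9.0000 = -27.0000
Σcross = 550.7500 → A = |Σcross|/2 = 275.3750 mm²
Σ(r_i+r_j)·cross = 15919.7500 → first moment M = |Σ|/6 = 2653.2917
R_c = M/A = 2653.2917/275.3750 = 9.6352 mm
θ = 95° = 1.658063 rad
V = θ·R_c·A = 1.658063·9.6352·275.3750 = 4399.324 mm³

Volume = 4399.324 mm³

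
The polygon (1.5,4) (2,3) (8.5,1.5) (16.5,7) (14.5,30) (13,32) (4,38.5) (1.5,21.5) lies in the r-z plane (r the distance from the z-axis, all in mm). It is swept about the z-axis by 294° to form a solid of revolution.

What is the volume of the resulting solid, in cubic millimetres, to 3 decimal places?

Volume = 18184.252 mm³

Profile (r,z), 8 vertices: (1.5,4) (2,3) (8.5,1.5) (16.5,7) (14.5,30) (13,32) (4,38.5) (1.5,21.5)
edge 0: (1.5,4)→(2,3)  cross = 1.5·3 − 2·4 = -3.5000; (r_i+r_j)·cross = 3.5·-3.5000 = -12.2500
edge 1: (2,3)→(8.5,1.5)  cross = 2·1.5 − 8.5·3 = -22.5000; (r_i+r_j)·cross = 10.5·-22.5000 = -236.2500
edge 2: (8.5,1.5)→(16.5,7)  cross = 8.5·7 − 16.5·1.5 = 34.7500; (r_i+r_j)·cross = 25·34.7500 = 868.7500
edge 3: (16.5,7)→(14.5,30)  cross = 16.5·30 − 14.5·7 = 393.5000; (r_i+r_j)·cross = 31·393.5000 = 12198.5000
edge 4: (14.5,30)→(13,32)  cross = 14.5·32 − 13·30 = 74.0000; (r_i+r_j)·cross = 27.5·74.0000 = 2035.0000
edge 5: (13,32)→(4,38.5)  cross = 13·38.5 − 4·32 = 372.5000; (r_i+r_j)·cross = 17·372.5000 = 6332.5000
edge 6: (4,38.5)→(1.5,21.5)  cross = 4·21.5 − 1.5·38.5 = 28.2500; (r_i+r_j)·cross = 5.5·28.2500 = 155.3750
edge 7: (1.5,21.5)→(1.5,4)  cross = 1.5·4 − 1.5·21.5 = -26.2500; (r_i+r_j)·cross = 3·-26.2500 = -78.7500
Σcross = 850.7500 → A = |Σcross|/2 = 425.3750 mm²
Σ(r_i+r_j)·cross = 21262.8750 → first moment M = |Σ|/6 = 3543.8125
R_c = M/A = 3543.8125/425.3750 = 8.3310 mm
θ = 294° = 5.131268 rad
V = θ·R_c·A = 5.131268·8.3310·425.3750 = 18184.252 mm³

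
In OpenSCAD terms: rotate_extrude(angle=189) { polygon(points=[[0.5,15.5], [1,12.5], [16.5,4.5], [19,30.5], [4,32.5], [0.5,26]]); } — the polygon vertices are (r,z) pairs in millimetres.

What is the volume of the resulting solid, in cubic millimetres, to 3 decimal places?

Profile (r,z), 6 vertices: (0.5,15.5) (1,12.5) (16.5,4.5) (19,30.5) (4,32.5) (0.5,26)
edge 0: (0.5,15.5)→(1,12.5)  cross = 0.5·12.5 − 1·15.5 = -9.2500; (r_i+r_j)·cross = 1.5·-9.2500 = -13.8750
edge 1: (1,12.5)→(16.5,4.5)  cross = 1·4.5 − 16.5·12.5 = -201.7500; (r_i+r_j)·cross = 17.5·-201.7500 = -3530.6250
edge 2: (16.5,4.5)→(19,30.5)  cross = 16.5·30.5 − 19·4.5 = 417.7500; (r_i+r_j)·cross = 35.5·417.7500 = 14830.1250
edge 3: (19,30.5)→(4,32.5)  cross = 19·32.5 − 4·30.5 = 495.5000; (r_i+r_j)·cross = 23·495.5000 = 11396.5000
edge 4: (4,32.5)→(0.5,26)  cross = 4·26 − 0.5·32.5 = 87.7500; (r_i+r_j)·cross = 4.5·87.7500 = 394.8750
edge 5: (0.5,26)→(0.5,15.5)  cross = 0.5·15.5 − 0.5·26 = -5.2500; (r_i+r_j)·cross = 1·-5.2500 = -5.2500
Σcross = 784.7500 → A = |Σcross|/2 = 392.3750 mm²
Σ(r_i+r_j)·cross = 23071.7500 → first moment M = |Σ|/6 = 3845.2917
R_c = M/A = 3845.2917/392.3750 = 9.8000 mm
θ = 189° = 3.298672 rad
V = θ·R_c·A = 3.298672·9.8000·392.3750 = 12684.357 mm³

Volume = 12684.357 mm³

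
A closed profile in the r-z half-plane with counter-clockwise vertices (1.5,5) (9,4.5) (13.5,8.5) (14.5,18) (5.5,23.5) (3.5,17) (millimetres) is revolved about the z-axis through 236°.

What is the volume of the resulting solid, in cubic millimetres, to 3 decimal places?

Volume = 5630.642 mm³

Profile (r,z), 6 vertices: (1.5,5) (9,4.5) (13.5,8.5) (14.5,18) (5.5,23.5) (3.5,17)
edge 0: (1.5,5)→(9,4.5)  cross = 1.5·4.5 − 9·5 = -38.2500; (r_i+r_j)·cross = 10.5·-38.2500 = -401.6250
edge 1: (9,4.5)→(13.5,8.5)  cross = 9·8.5 − 13.5·4.5 = 15.7500; (r_i+r_j)·cross = 22.5·15.7500 = 354.3750
edge 2: (13.5,8.5)→(14.5,18)  cross = 13.5·18 − 14.5·8.5 = 119.7500; (r_i+r_j)·cross = 28·119.7500 = 3353.0000
edge 3: (14.5,18)→(5.5,23.5)  cross = 14.5·23.5 − 5.5·18 = 241.7500; (r_i+r_j)·cross = 20·241.7500 = 4835.0000
edge 4: (5.5,23.5)→(3.5,17)  cross = 5.5·17 − 3.5·23.5 = 11.2500; (r_i+r_j)·cross = 9·11.2500 = 101.2500
edge 5: (3.5,17)→(1.5,5)  cross = 3.5·5 − 1.5·17 = -8.0000; (r_i+r_j)·cross = 5·-8.0000 = -40.0000
Σcross = 342.2500 → A = |Σcross|/2 = 171.1250 mm²
Σ(r_i+r_j)·cross = 8202.0000 → first moment M = |Σ|/6 = 1367.0000
R_c = M/A = 1367.0000/171.1250 = 7.9883 mm
θ = 236° = 4.118977 rad
V = θ·R_c·A = 4.118977·7.9883·171.1250 = 5630.642 mm³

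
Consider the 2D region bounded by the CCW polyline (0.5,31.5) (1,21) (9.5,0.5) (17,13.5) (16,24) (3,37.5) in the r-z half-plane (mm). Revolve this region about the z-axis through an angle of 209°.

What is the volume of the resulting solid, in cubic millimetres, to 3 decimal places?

Profile (r,z), 6 vertices: (0.5,31.5) (1,21) (9.5,0.5) (17,13.5) (16,24) (3,37.5)
edge 0: (0.5,31.5)→(1,21)  cross = 0.5·21 − 1·31.5 = -21.0000; (r_i+r_j)·cross = 1.5·-21.0000 = -31.5000
edge 1: (1,21)→(9.5,0.5)  cross = 1·0.5 − 9.5·21 = -199.0000; (r_i+r_j)·cross = 10.5·-199.0000 = -2089.5000
edge 2: (9.5,0.5)→(17,13.5)  cross = 9.5·13.5 − 17·0.5 = 119.7500; (r_i+r_j)·cross = 26.5·119.7500 = 3173.3750
edge 3: (17,13.5)→(16,24)  cross = 17·24 − 16·13.5 = 192.0000; (r_i+r_j)·cross = 33·192.0000 = 6336.0000
edge 4: (16,24)→(3,37.5)  cross = 16·37.5 − 3·24 = 528.0000; (r_i+r_j)·cross = 19·528.0000 = 10032.0000
edge 5: (3,37.5)→(0.5,31.5)  cross = 3·31.5 − 0.5·37.5 = 75.7500; (r_i+r_j)·cross = 3.5·75.7500 = 265.1250
Σcross = 695.5000 → A = |Σcross|/2 = 347.7500 mm²
Σ(r_i+r_j)·cross = 17685.5000 → first moment M = |Σ|/6 = 2947.5833
R_c = M/A = 2947.5833/347.7500 = 8.4762 mm
θ = 209° = 3.647738 rad
V = θ·R_c·A = 3.647738·8.4762·347.7500 = 10752.012 mm³

Volume = 10752.012 mm³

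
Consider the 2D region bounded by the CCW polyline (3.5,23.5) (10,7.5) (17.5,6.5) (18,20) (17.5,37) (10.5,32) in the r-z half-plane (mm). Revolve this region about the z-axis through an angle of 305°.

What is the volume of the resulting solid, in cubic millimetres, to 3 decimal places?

Profile (r,z), 6 vertices: (3.5,23.5) (10,7.5) (17.5,6.5) (18,20) (17.5,37) (10.5,32)
edge 0: (3.5,23.5)→(10,7.5)  cross = 3.5·7.5 − 10·23.5 = -208.7500; (r_i+r_j)·cross = 13.5·-208.7500 = -2818.1250
edge 1: (10,7.5)→(17.5,6.5)  cross = 10·6.5 − 17.5·7.5 = -66.2500; (r_i+r_j)·cross = 27.5·-66.2500 = -1821.8750
edge 2: (17.5,6.5)→(18,20)  cross = 17.5·20 − 18·6.5 = 233.0000; (r_i+r_j)·cross = 35.5·233.0000 = 8271.5000
edge 3: (18,20)→(17.5,37)  cross = 18·37 − 17.5·20 = 316.0000; (r_i+r_j)·cross = 35.5·316.0000 = 11218.0000
edge 4: (17.5,37)→(10.5,32)  cross = 17.5·32 − 10.5·37 = 171.5000; (r_i+r_j)·cross = 28·171.5000 = 4802.0000
edge 5: (10.5,32)→(3.5,23.5)  cross = 10.5·23.5 − 3.5·32 = 134.7500; (r_i+r_j)·cross = 14·134.7500 = 1886.5000
Σcross = 580.2500 → A = |Σcross|/2 = 290.1250 mm²
Σ(r_i+r_j)·cross = 21538.0000 → first moment M = |Σ|/6 = 3589.6667
R_c = M/A = 3589.6667/290.1250 = 12.3728 mm
θ = 305° = 5.323254 rad
V = θ·R_c·A = 5.323254·12.3728·290.1250 = 19108.708 mm³

Volume = 19108.708 mm³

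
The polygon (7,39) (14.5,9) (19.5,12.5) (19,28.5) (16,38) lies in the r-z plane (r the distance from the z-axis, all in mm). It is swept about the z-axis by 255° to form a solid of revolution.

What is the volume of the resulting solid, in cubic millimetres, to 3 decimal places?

Profile (r,z), 5 vertices: (7,39) (14.5,9) (19.5,12.5) (19,28.5) (16,38)
edge 0: (7,39)→(14.5,9)  cross = 7·9 − 14.5·39 = -502.5000; (r_i+r_j)·cross = 21.5·-502.5000 = -10803.7500
edge 1: (14.5,9)→(19.5,12.5)  cross = 14.5·12.5 − 19.5·9 = 5.7500; (r_i+r_j)·cross = 34·5.7500 = 195.5000
edge 2: (19.5,12.5)→(19,28.5)  cross = 19.5·28.5 − 19·12.5 = 318.2500; (r_i+r_j)·cross = 38.5·318.2500 = 12252.6250
edge 3: (19,28.5)→(16,38)  cross = 19·38 − 16·28.5 = 266.0000; (r_i+r_j)·cross = 35·266.0000 = 9310.0000
edge 4: (16,38)→(7,39)  cross = 16·39 − 7·38 = 358.0000; (r_i+r_j)·cross = 23·358.0000 = 8234.0000
Σcross = 445.5000 → A = |Σcross|/2 = 222.7500 mm²
Σ(r_i+r_j)·cross = 19188.3750 → first moment M = |Σ|/6 = 3198.0625
R_c = M/A = 3198.0625/222.7500 = 14.3572 mm
θ = 255° = 4.450590 rad
V = θ·R_c·A = 4.450590·14.3572·222.7500 = 14233.264 mm³

Volume = 14233.264 mm³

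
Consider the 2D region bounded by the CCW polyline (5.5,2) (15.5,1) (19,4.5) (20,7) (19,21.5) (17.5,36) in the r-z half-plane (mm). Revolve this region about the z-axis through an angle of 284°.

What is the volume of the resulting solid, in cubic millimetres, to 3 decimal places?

Profile (r,z), 6 vertices: (5.5,2) (15.5,1) (19,4.5) (20,7) (19,21.5) (17.5,36)
edge 0: (5.5,2)→(15.5,1)  cross = 5.5·1 − 15.5·2 = -25.5000; (r_i+r_j)·cross = 21·-25.5000 = -535.5000
edge 1: (15.5,1)→(19,4.5)  cross = 15.5·4.5 − 19·1 = 50.7500; (r_i+r_j)·cross = 34.5·50.7500 = 1750.8750
edge 2: (19,4.5)→(20,7)  cross = 19·7 − 20·4.5 = 43.0000; (r_i+r_j)·cross = 39·43.0000 = 1677.0000
edge 3: (20,7)→(19,21.5)  cross = 20·21.5 − 19·7 = 297.0000; (r_i+r_j)·cross = 39·297.0000 = 11583.0000
edge 4: (19,21.5)→(17.5,36)  cross = 19·36 − 17.5·21.5 = 307.7500; (r_i+r_j)·cross = 36.5·307.7500 = 11232.8750
edge 5: (17.5,36)→(5.5,2)  cross = 17.5·2 − 5.5·36 = -163.0000; (r_i+r_j)·cross = 23·-163.0000 = -3749.0000
Σcross = 510.0000 → A = |Σcross|/2 = 255.0000 mm²
Σ(r_i+r_j)·cross = 21959.2500 → first moment M = |Σ|/6 = 3659.8750
R_c = M/A = 3659.8750/255.0000 = 14.3525 mm
θ = 284° = 4.956735 rad
V = θ·R_c·A = 4.956735·14.3525·255.0000 = 18141.031 mm³

Volume = 18141.031 mm³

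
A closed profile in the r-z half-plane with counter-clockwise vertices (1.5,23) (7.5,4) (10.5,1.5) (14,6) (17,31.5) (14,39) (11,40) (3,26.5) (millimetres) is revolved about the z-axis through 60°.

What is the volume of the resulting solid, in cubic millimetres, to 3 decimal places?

Volume = 3870.377 mm³

Profile (r,z), 8 vertices: (1.5,23) (7.5,4) (10.5,1.5) (14,6) (17,31.5) (14,39) (11,40) (3,26.5)
edge 0: (1.5,23)→(7.5,4)  cross = 1.5·4 − 7.5·23 = -166.5000; (r_i+r_j)·cross = 9·-166.5000 = -1498.5000
edge 1: (7.5,4)→(10.5,1.5)  cross = 7.5·1.5 − 10.5·4 = -30.7500; (r_i+r_j)·cross = 18·-30.7500 = -553.5000
edge 2: (10.5,1.5)→(14,6)  cross = 10.5·6 − 14·1.5 = 42.0000; (r_i+r_j)·cross = 24.5·42.0000 = 1029.0000
edge 3: (14,6)→(17,31.5)  cross = 14·31.5 − 17·6 = 339.0000; (r_i+r_j)·cross = 31·339.0000 = 10509.0000
edge 4: (17,31.5)→(14,39)  cross = 17·39 − 14·31.5 = 222.0000; (r_i+r_j)·cross = 31·222.0000 = 6882.0000
edge 5: (14,39)→(11,40)  cross = 14·40 − 11·39 = 131.0000; (r_i+r_j)·cross = 25·131.0000 = 3275.0000
edge 6: (11,40)→(3,26.5)  cross = 11·26.5 − 3·40 = 171.5000; (r_i+r_j)·cross = 14·171.5000 = 2401.0000
edge 7: (3,26.5)→(1.5,23)  cross = 3·23 − 1.5·26.5 = 29.2500; (r_i+r_j)·cross = 4.5·29.2500 = 131.6250
Σcross = 737.5000 → A = |Σcross|/2 = 368.7500 mm²
Σ(r_i+r_j)·cross = 22175.6250 → first moment M = |Σ|/6 = 3695.9375
R_c = M/A = 3695.9375/368.7500 = 10.0229 mm
θ = 60° = 1.047198 rad
V = θ·R_c·A = 1.047198·10.0229·368.7500 = 3870.377 mm³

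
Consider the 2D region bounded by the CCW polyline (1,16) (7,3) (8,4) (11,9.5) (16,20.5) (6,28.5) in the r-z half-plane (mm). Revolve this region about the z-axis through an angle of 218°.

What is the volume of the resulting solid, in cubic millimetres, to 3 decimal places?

Volume = 6074.392 mm³

Profile (r,z), 6 vertices: (1,16) (7,3) (8,4) (11,9.5) (16,20.5) (6,28.5)
edge 0: (1,16)→(7,3)  cross = 1·3 − 7·16 = -109.0000; (r_i+r_j)·cross = 8·-109.0000 = -872.0000
edge 1: (7,3)→(8,4)  cross = 7·4 − 8·3 = 4.0000; (r_i+r_j)·cross = 15·4.0000 = 60.0000
edge 2: (8,4)→(11,9.5)  cross = 8·9.5 − 11·4 = 32.0000; (r_i+r_j)·cross = 19·32.0000 = 608.0000
edge 3: (11,9.5)→(16,20.5)  cross = 11·20.5 − 16·9.5 = 73.5000; (r_i+r_j)·cross = 27·73.5000 = 1984.5000
edge 4: (16,20.5)→(6,28.5)  cross = 16·28.5 − 6·20.5 = 333.0000; (r_i+r_j)·cross = 22·333.0000 = 7326.0000
edge 5: (6,28.5)→(1,16)  cross = 6·16 − 1·28.5 = 67.5000; (r_i+r_j)·cross = 7·67.5000 = 472.5000
Σcross = 401.0000 → A = |Σcross|/2 = 200.5000 mm²
Σ(r_i+r_j)·cross = 9579.0000 → first moment M = |Σ|/6 = 1596.5000
R_c = M/A = 1596.5000/200.5000 = 7.9626 mm
θ = 218° = 3.804818 rad
V = θ·R_c·A = 3.804818·7.9626·200.5000 = 6074.392 mm³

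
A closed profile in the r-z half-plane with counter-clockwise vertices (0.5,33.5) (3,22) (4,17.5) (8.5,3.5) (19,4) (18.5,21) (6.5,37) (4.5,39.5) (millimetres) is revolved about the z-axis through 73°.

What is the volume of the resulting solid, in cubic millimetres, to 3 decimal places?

Volume = 5180.319 mm³

Profile (r,z), 8 vertices: (0.5,33.5) (3,22) (4,17.5) (8.5,3.5) (19,4) (18.5,21) (6.5,37) (4.5,39.5)
edge 0: (0.5,33.5)→(3,22)  cross = 0.5·22 − 3·33.5 = -89.5000; (r_i+r_j)·cross = 3.5·-89.5000 = -313.2500
edge 1: (3,22)→(4,17.5)  cross = 3·17.5 − 4·22 = -35.5000; (r_i+r_j)·cross = 7·-35.5000 = -248.5000
edge 2: (4,17.5)→(8.5,3.5)  cross = 4·3.5 − 8.5·17.5 = -134.7500; (r_i+r_j)·cross = 12.5·-134.7500 = -1684.3750
edge 3: (8.5,3.5)→(19,4)  cross = 8.5·4 − 19·3.5 = -32.5000; (r_i+r_j)·cross = 27.5·-32.5000 = -893.7500
edge 4: (19,4)→(18.5,21)  cross = 19·21 − 18.5·4 = 325.0000; (r_i+r_j)·cross = 37.5·325.0000 = 12187.5000
edge 5: (18.5,21)→(6.5,37)  cross = 18.5·37 − 6.5·21 = 548.0000; (r_i+r_j)·cross = 25·548.0000 = 13700.0000
edge 6: (6.5,37)→(4.5,39.5)  cross = 6.5·39.5 − 4.5·37 = 90.2500; (r_i+r_j)·cross = 11·90.2500 = 992.7500
edge 7: (4.5,39.5)→(0.5,33.5)  cross = 4.5·33.5 − 0.5·39.5 = 131.0000; (r_i+r_j)·cross = 5·131.0000 = 655.0000
Σcross = 802.0000 → A = |Σcross|/2 = 401.0000 mm²
Σ(r_i+r_j)·cross = 24395.3750 → first moment M = |Σ|/6 = 4065.8958
R_c = M/A = 4065.8958/401.0000 = 10.1394 mm
θ = 73° = 1.274090 rad
V = θ·R_c·A = 1.274090·10.1394·401.0000 = 5180.319 mm³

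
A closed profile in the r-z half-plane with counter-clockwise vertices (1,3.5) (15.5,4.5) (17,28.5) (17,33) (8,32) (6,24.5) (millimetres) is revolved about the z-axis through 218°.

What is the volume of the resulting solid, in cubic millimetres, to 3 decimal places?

Profile (r,z), 6 vertices: (1,3.5) (15.5,4.5) (17,28.5) (17,33) (8,32) (6,24.5)
edge 0: (1,3.5)→(15.5,4.5)  cross = 1·4.5 − 15.5·3.5 = -49.7500; (r_i+r_j)·cross = 16.5·-49.7500 = -820.8750
edge 1: (15.5,4.5)→(17,28.5)  cross = 15.5·28.5 − 17·4.5 = 365.2500; (r_i+r_j)·cross = 32.5·365.2500 = 11870.6250
edge 2: (17,28.5)→(17,33)  cross = 17·33 − 17·28.5 = 76.5000; (r_i+r_j)·cross = 34·76.5000 = 2601.0000
edge 3: (17,33)→(8,32)  cross = 17·32 − 8·33 = 280.0000; (r_i+r_j)·cross = 25·280.0000 = 7000.0000
edge 4: (8,32)→(6,24.5)  cross = 8·24.5 − 6·32 = 4.0000; (r_i+r_j)·cross = 14·4.0000 = 56.0000
edge 5: (6,24.5)→(1,3.5)  cross = 6·3.5 − 1·24.5 = -3.5000; (r_i+r_j)·cross = 7·-3.5000 = -24.5000
Σcross = 672.5000 → A = |Σcross|/2 = 336.2500 mm²
Σ(r_i+r_j)·cross = 20682.2500 → first moment M = |Σ|/6 = 3447.0417
R_c = M/A = 3447.0417/336.2500 = 10.2514 mm
θ = 218° = 3.804818 rad
V = θ·R_c·A = 3.804818·10.2514·336.2500 = 13115.365 mm³

Volume = 13115.365 mm³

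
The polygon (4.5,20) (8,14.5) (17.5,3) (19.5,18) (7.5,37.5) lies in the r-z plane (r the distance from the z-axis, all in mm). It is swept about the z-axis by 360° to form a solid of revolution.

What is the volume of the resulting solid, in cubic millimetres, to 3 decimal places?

Volume = 19185.968 mm³

Profile (r,z), 5 vertices: (4.5,20) (8,14.5) (17.5,3) (19.5,18) (7.5,37.5)
edge 0: (4.5,20)→(8,14.5)  cross = 4.5·14.5 − 8·20 = -94.7500; (r_i+r_j)·cross = 12.5·-94.7500 = -1184.3750
edge 1: (8,14.5)→(17.5,3)  cross = 8·3 − 17.5·14.5 = -229.7500; (r_i+r_j)·cross = 25.5·-229.7500 = -5858.6250
edge 2: (17.5,3)→(19.5,18)  cross = 17.5·18 − 19.5·3 = 256.5000; (r_i+r_j)·cross = 37·256.5000 = 9490.5000
edge 3: (19.5,18)→(7.5,37.5)  cross = 19.5·37.5 − 7.5·18 = 596.2500; (r_i+r_j)·cross = 27·596.2500 = 16098.7500
edge 4: (7.5,37.5)→(4.5,20)  cross = 7.5·20 − 4.5·37.5 = -18.7500; (r_i+r_j)·cross = 12·-18.7500 = -225.0000
Σcross = 509.5000 → A = |Σcross|/2 = 254.7500 mm²
Σ(r_i+r_j)·cross = 18321.2500 → first moment M = |Σ|/6 = 3053.5417
R_c = M/A = 3053.5417/254.7500 = 11.9864 mm
θ = 360° = 6.283185 rad
V = θ·R_c·A = 6.283185·11.9864·254.7500 = 19185.968 mm³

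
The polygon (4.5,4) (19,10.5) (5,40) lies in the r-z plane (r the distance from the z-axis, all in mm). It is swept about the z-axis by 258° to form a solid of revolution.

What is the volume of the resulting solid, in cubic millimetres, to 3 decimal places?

Profile (r,z), 3 vertices: (4.5,4) (19,10.5) (5,40)
edge 0: (4.5,4)→(19,10.5)  cross = 4.5·10.5 − 19·4 = -28.7500; (r_i+r_j)·cross = 23.5·-28.7500 = -675.6250
edge 1: (19,10.5)→(5,40)  cross = 19·40 − 5·10.5 = 707.5000; (r_i+r_j)·cross = 24·707.5000 = 16980.0000
edge 2: (5,40)→(4.5,4)  cross = 5·4 − 4.5·40 = -160.0000; (r_i+r_j)·cross = 9.5·-160.0000 = -1520.0000
Σcross = 518.7500 → A = |Σcross|/2 = 259.3750 mm²
Σ(r_i+r_j)·cross = 14784.3750 → first moment M = |Σ|/6 = 2464.0625
R_c = M/A = 2464.0625/259.3750 = 9.5000 mm
θ = 258° = 4.502949 rad
V = θ·R_c·A = 4.502949·9.5000·259.3750 = 11095.549 mm³

Volume = 11095.549 mm³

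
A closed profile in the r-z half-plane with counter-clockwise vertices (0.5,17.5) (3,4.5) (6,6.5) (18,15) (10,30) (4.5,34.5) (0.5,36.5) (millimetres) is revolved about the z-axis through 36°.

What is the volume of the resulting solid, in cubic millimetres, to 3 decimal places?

Volume = 1445.041 mm³

Profile (r,z), 7 vertices: (0.5,17.5) (3,4.5) (6,6.5) (18,15) (10,30) (4.5,34.5) (0.5,36.5)
edge 0: (0.5,17.5)→(3,4.5)  cross = 0.5·4.5 − 3·17.5 = -50.2500; (r_i+r_j)·cross = 3.5·-50.2500 = -175.8750
edge 1: (3,4.5)→(6,6.5)  cross = 3·6.5 − 6·4.5 = -7.5000; (r_i+r_j)·cross = 9·-7.5000 = -67.5000
edge 2: (6,6.5)→(18,15)  cross = 6·15 − 18·6.5 = -27.0000; (r_i+r_j)·cross = 24·-27.0000 = -648.0000
edge 3: (18,15)→(10,30)  cross = 18·30 − 10·15 = 390.0000; (r_i+r_j)·cross = 28·390.0000 = 10920.0000
edge 4: (10,30)→(4.5,34.5)  cross = 10·34.5 − 4.5·30 = 210.0000; (r_i+r_j)·cross = 14.5·210.0000 = 3045.0000
edge 5: (4.5,34.5)→(0.5,36.5)  cross = 4.5·36.5 − 0.5·34.5 = 147.0000; (r_i+r_j)·cross = 5·147.0000 = 735.0000
edge 6: (0.5,36.5)→(0.5,17.5)  cross = 0.5·17.5 − 0.5·36.5 = -9.5000; (r_i+r_j)·cross = 1·-9.5000 = -9.5000
Σcross = 652.7500 → A = |Σcross|/2 = 326.3750 mm²
Σ(r_i+r_j)·cross = 13799.1250 → first moment M = |Σ|/6 = 2299.8542
R_c = M/A = 2299.8542/326.3750 = 7.0467 mm
θ = 36° = 0.628319 rad
V = θ·R_c·A = 0.628319·7.0467·326.3750 = 1445.041 mm³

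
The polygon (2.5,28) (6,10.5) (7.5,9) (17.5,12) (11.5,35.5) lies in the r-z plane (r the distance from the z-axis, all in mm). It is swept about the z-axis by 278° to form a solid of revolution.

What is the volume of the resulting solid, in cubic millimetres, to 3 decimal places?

Profile (r,z), 5 vertices: (2.5,28) (6,10.5) (7.5,9) (17.5,12) (11.5,35.5)
edge 0: (2.5,28)→(6,10.5)  cross = 2.5·10.5 − 6·28 = -141.7500; (r_i+r_j)·cross = 8.5·-141.7500 = -1204.8750
edge 1: (6,10.5)→(7.5,9)  cross = 6·9 − 7.5·10.5 = -24.7500; (r_i+r_j)·cross = 13.5·-24.7500 = -334.1250
edge 2: (7.5,9)→(17.5,12)  cross = 7.5·12 − 17.5·9 = -67.5000; (r_i+r_j)·cross = 25·-67.5000 = -1687.5000
edge 3: (17.5,12)→(11.5,35.5)  cross = 17.5·35.5 − 11.5·12 = 483.2500; (r_i+r_j)·cross = 29·483.2500 = 14014.2500
edge 4: (11.5,35.5)→(2.5,28)  cross = 11.5·28 − 2.5·35.5 = 233.2500; (r_i+r_j)·cross = 14·233.2500 = 3265.5000
Σcross = 482.5000 → A = |Σcross|/2 = 241.2500 mm²
Σ(r_i+r_j)·cross = 14053.2500 → first moment M = |Σ|/6 = 2342.2083
R_c = M/A = 2342.2083/241.2500 = 9.7086 mm
θ = 278° = 4.852015 rad
V = θ·R_c·A = 4.852015·9.7086·241.2500 = 11364.431 mm³

Volume = 11364.431 mm³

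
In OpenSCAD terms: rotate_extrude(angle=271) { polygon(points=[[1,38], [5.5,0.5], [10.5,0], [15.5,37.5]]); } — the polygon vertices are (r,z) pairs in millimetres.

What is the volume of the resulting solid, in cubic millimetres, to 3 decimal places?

Profile (r,z), 4 vertices: (1,38) (5.5,0.5) (10.5,0) (15.5,37.5)
edge 0: (1,38)→(5.5,0.5)  cross = 1·0.5 − 5.5·38 = -208.5000; (r_i+r_j)·cross = 6.5·-208.5000 = -1355.2500
edge 1: (5.5,0.5)→(10.5,0)  cross = 5.5·0 − 10.5·0.5 = -5.2500; (r_i+r_j)·cross = 16·-5.2500 = -84.0000
edge 2: (10.5,0)→(15.5,37.5)  cross = 10.5·37.5 − 15.5·0 = 393.7500; (r_i+r_j)·cross = 26·393.7500 = 10237.5000
edge 3: (15.5,37.5)→(1,38)  cross = 15.5·38 − 1·37.5 = 551.5000; (r_i+r_j)·cross = 16.5·551.5000 = 9099.7500
Σcross = 731.5000 → A = |Σcross|/2 = 365.7500 mm²
Σ(r_i+r_j)·cross = 17898.0000 → first moment M = |Σ|/6 = 2983.0000
R_c = M/A = 2983.0000/365.7500 = 8.1558 mm
θ = 271° = 4.729842 rad
V = θ·R_c·A = 4.729842·8.1558·365.7500 = 14109.120 mm³

Volume = 14109.120 mm³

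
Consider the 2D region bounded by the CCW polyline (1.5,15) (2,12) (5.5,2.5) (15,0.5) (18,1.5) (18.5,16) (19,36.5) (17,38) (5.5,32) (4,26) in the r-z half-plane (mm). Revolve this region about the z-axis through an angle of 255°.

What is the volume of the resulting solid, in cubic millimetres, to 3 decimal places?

Profile (r,z), 10 vertices: (1.5,15) (2,12) (5.5,2.5) (15,0.5) (18,1.5) (18.5,16) (19,36.5) (17,38) (5.5,32) (4,26)
edge 0: (1.5,15)→(2,12)  cross = 1.5·12 − 2·15 = -12.0000; (r_i+r_j)·cross = 3.5·-12.0000 = -42.0000
edge 1: (2,12)→(5.5,2.5)  cross = 2·2.5 − 5.5·12 = -61.0000; (r_i+r_j)·cross = 7.5·-61.0000 = -457.5000
edge 2: (5.5,2.5)→(15,0.5)  cross = 5.5·0.5 − 15·2.5 = -34.7500; (r_i+r_j)·cross = 20.5·-34.7500 = -712.3750
edge 3: (15,0.5)→(18,1.5)  cross = 15·1.5 − 18·0.5 = 13.5000; (r_i+r_j)·cross = 33·13.5000 = 445.5000
edge 4: (18,1.5)→(18.5,16)  cross = 18·16 − 18.5·1.5 = 260.2500; (r_i+r_j)·cross = 36.5·260.2500 = 9499.1250
edge 5: (18.5,16)→(19,36.5)  cross = 18.5·36.5 − 19·16 = 371.2500; (r_i+r_j)·cross = 37.5·371.2500 = 13921.8750
edge 6: (19,36.5)→(17,38)  cross = 19·38 − 17·36.5 = 101.5000; (r_i+r_j)·cross = 36·101.5000 = 3654.0000
edge 7: (17,38)→(5.5,32)  cross = 17·32 − 5.5·38 = 335.0000; (r_i+r_j)·cross = 22.5·335.0000 = 7537.5000
edge 8: (5.5,32)→(4,26)  cross = 5.5·26 − 4·32 = 15.0000; (r_i+r_j)·cross = 9.5·15.0000 = 142.5000
edge 9: (4,26)→(1.5,15)  cross = 4·15 − 1.5·26 = 21.0000; (r_i+r_j)·cross = 5.5·21.0000 = 115.5000
Σcross = 1009.7500 → A = |Σcross|/2 = 504.8750 mm²
Σ(r_i+r_j)·cross = 34104.1250 → first moment M = |Σ|/6 = 5684.0208
R_c = M/A = 5684.0208/504.8750 = 11.2583 mm
θ = 255° = 4.450590 rad
V = θ·R_c·A = 4.450590·11.2583·504.8750 = 25297.244 mm³

Volume = 25297.244 mm³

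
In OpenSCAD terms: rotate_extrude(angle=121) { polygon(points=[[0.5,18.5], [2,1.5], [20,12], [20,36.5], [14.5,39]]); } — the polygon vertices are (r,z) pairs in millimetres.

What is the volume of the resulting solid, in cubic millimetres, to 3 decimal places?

Volume = 11178.542 mm³

Profile (r,z), 5 vertices: (0.5,18.5) (2,1.5) (20,12) (20,36.5) (14.5,39)
edge 0: (0.5,18.5)→(2,1.5)  cross = 0.5·1.5 − 2·18.5 = -36.2500; (r_i+r_j)·cross = 2.5·-36.2500 = -90.6250
edge 1: (2,1.5)→(20,12)  cross = 2·12 − 20·1.5 = -6.0000; (r_i+r_j)·cross = 22·-6.0000 = -132.0000
edge 2: (20,12)→(20,36.5)  cross = 20·36.5 − 20·12 = 490.0000; (r_i+r_j)·cross = 40·490.0000 = 19600.0000
edge 3: (20,36.5)→(14.5,39)  cross = 20·39 − 14.5·36.5 = 250.7500; (r_i+r_j)·cross = 34.5·250.7500 = 8650.8750
edge 4: (14.5,39)→(0.5,18.5)  cross = 14.5·18.5 − 0.5·39 = 248.7500; (r_i+r_j)·cross = 15·248.7500 = 3731.2500
Σcross = 947.2500 → A = |Σcross|/2 = 473.6250 mm²
Σ(r_i+r_j)·cross = 31759.5000 → first moment M = |Σ|/6 = 5293.2500
R_c = M/A = 5293.2500/473.6250 = 11.1760 mm
θ = 121° = 2.111848 rad
V = θ·R_c·A = 2.111848·11.1760·473.6250 = 11178.542 mm³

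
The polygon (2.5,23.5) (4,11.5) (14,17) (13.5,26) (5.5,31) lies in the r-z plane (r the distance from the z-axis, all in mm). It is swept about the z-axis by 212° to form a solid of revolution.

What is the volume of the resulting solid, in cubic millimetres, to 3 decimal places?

Volume = 4470.412 mm³

Profile (r,z), 5 vertices: (2.5,23.5) (4,11.5) (14,17) (13.5,26) (5.5,31)
edge 0: (2.5,23.5)→(4,11.5)  cross = 2.5·11.5 − 4·23.5 = -65.2500; (r_i+r_j)·cross = 6.5·-65.2500 = -424.1250
edge 1: (4,11.5)→(14,17)  cross = 4·17 − 14·11.5 = -93.0000; (r_i+r_j)·cross = 18·-93.0000 = -1674.0000
edge 2: (14,17)→(13.5,26)  cross = 14·26 − 13.5·17 = 134.5000; (r_i+r_j)·cross = 27.5·134.5000 = 3698.7500
edge 3: (13.5,26)→(5.5,31)  cross = 13.5·31 − 5.5·26 = 275.5000; (r_i+r_j)·cross = 19·275.5000 = 5234.5000
edge 4: (5.5,31)→(2.5,23.5)  cross = 5.5·23.5 − 2.5·31 = 51.7500; (r_i+r_j)·cross = 8·51.7500 = 414.0000
Σcross = 303.5000 → A = |Σcross|/2 = 151.7500 mm²
Σ(r_i+r_j)·cross = 7249.1250 → first moment M = |Σ|/6 = 1208.1875
R_c = M/A = 1208.1875/151.7500 = 7.9617 mm
θ = 212° = 3.700098 rad
V = θ·R_c·A = 3.700098·7.9617·151.7500 = 4470.412 mm³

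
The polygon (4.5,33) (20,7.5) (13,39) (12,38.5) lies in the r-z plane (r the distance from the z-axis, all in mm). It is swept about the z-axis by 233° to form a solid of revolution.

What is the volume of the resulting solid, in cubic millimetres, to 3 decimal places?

Profile (r,z), 4 vertices: (4.5,33) (20,7.5) (13,39) (12,38.5)
edge 0: (4.5,33)→(20,7.5)  cross = 4.5·7.5 − 20·33 = -626.2500; (r_i+r_j)·cross = 24.5·-626.2500 = -15343.1250
edge 1: (20,7.5)→(13,39)  cross = 20·39 − 13·7.5 = 682.5000; (r_i+r_j)·cross = 33·682.5000 = 22522.5000
edge 2: (13,39)→(12,38.5)  cross = 13·38.5 − 12·39 = 32.5000; (r_i+r_j)·cross = 25·32.5000 = 812.5000
edge 3: (12,38.5)→(4.5,33)  cross = 12·33 − 4.5·38.5 = 222.7500; (r_i+r_j)·cross = 16.5·222.7500 = 3675.3750
Σcross = 311.5000 → A = |Σcross|/2 = 155.7500 mm²
Σ(r_i+r_j)·cross = 11667.2500 → first moment M = |Σ|/6 = 1944.5417
R_c = M/A = 1944.5417/155.7500 = 12.4850 mm
θ = 233° = 4.066617 rad
V = θ·R_c·A = 4.066617·12.4850·155.7500 = 7907.707 mm³

Volume = 7907.707 mm³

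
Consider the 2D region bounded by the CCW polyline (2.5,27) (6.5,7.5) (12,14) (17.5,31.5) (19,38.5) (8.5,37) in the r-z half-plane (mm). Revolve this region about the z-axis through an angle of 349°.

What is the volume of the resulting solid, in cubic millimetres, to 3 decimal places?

Profile (r,z), 6 vertices: (2.5,27) (6.5,7.5) (12,14) (17.5,31.5) (19,38.5) (8.5,37)
edge 0: (2.5,27)→(6.5,7.5)  cross = 2.5·7.5 − 6.5·27 = -156.7500; (r_i+r_j)·cross = 9·-156.7500 = -1410.7500
edge 1: (6.5,7.5)→(12,14)  cross = 6.5·14 − 12·7.5 = 1.0000; (r_i+r_j)·cross = 18.5·1.0000 = 18.5000
edge 2: (12,14)→(17.5,31.5)  cross = 12·31.5 − 17.5·14 = 133.0000; (r_i+r_j)·cross = 29.5·133.0000 = 3923.5000
edge 3: (17.5,31.5)→(19,38.5)  cross = 17.5·38.5 − 19·31.5 = 75.2500; (r_i+r_j)·cross = 36.5·75.2500 = 2746.6250
edge 4: (19,38.5)→(8.5,37)  cross = 19·37 − 8.5·38.5 = 375.7500; (r_i+r_j)·cross = 27.5·375.7500 = 10333.1250
edge 5: (8.5,37)→(2.5,27)  cross = 8.5·27 − 2.5·37 = 137.0000; (r_i+r_j)·cross = 11·137.0000 = 1507.0000
Σcross = 565.2500 → A = |Σcross|/2 = 282.6250 mm²
Σ(r_i+r_j)·cross = 17118.0000 → first moment M = |Σ|/6 = 2853.0000
R_c = M/A = 2853.0000/282.6250 = 10.0946 mm
θ = 349° = 6.091199 rad
V = θ·R_c·A = 6.091199·10.0946·282.6250 = 17378.191 mm³

Volume = 17378.191 mm³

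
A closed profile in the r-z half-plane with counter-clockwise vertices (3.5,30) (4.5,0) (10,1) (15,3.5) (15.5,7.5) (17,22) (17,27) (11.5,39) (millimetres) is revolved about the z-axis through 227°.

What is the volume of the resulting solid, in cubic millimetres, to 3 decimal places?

Volume = 16022.161 mm³

Profile (r,z), 8 vertices: (3.5,30) (4.5,0) (10,1) (15,3.5) (15.5,7.5) (17,22) (17,27) (11.5,39)
edge 0: (3.5,30)→(4.5,0)  cross = 3.5·0 − 4.5·30 = -135.0000; (r_i+r_j)·cross = 8·-135.0000 = -1080.0000
edge 1: (4.5,0)→(10,1)  cross = 4.5·1 − 10·0 = 4.5000; (r_i+r_j)·cross = 14.5·4.5000 = 65.2500
edge 2: (10,1)→(15,3.5)  cross = 10·3.5 − 15·1 = 20.0000; (r_i+r_j)·cross = 25·20.0000 = 500.0000
edge 3: (15,3.5)→(15.5,7.5)  cross = 15·7.5 − 15.5·3.5 = 58.2500; (r_i+r_j)·cross = 30.5·58.2500 = 1776.6250
edge 4: (15.5,7.5)→(17,22)  cross = 15.5·22 − 17·7.5 = 213.5000; (r_i+r_j)·cross = 32.5·213.5000 = 6938.7500
edge 5: (17,22)→(17,27)  cross = 17·27 − 17·22 = 85.0000; (r_i+r_j)·cross = 34·85.0000 = 2890.0000
edge 6: (17,27)→(11.5,39)  cross = 17·39 − 11.5·27 = 352.5000; (r_i+r_j)·cross = 28.5·352.5000 = 10046.2500
edge 7: (11.5,39)→(3.5,30)  cross = 11.5·30 − 3.5·39 = 208.5000; (r_i+r_j)·cross = 15·208.5000 = 3127.5000
Σcross = 807.2500 → A = |Σcross|/2 = 403.6250 mm²
Σ(r_i+r_j)·cross = 24264.3750 → first moment M = |Σ|/6 = 4044.0625
R_c = M/A = 4044.0625/403.6250 = 10.0194 mm
θ = 227° = 3.961897 rad
V = θ·R_c·A = 3.961897·10.0194·403.6250 = 16022.161 mm³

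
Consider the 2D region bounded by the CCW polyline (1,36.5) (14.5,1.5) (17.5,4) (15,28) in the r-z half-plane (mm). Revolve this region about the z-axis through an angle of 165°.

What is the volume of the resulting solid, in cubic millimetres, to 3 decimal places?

Volume = 7258.459 mm³

Profile (r,z), 4 vertices: (1,36.5) (14.5,1.5) (17.5,4) (15,28)
edge 0: (1,36.5)→(14.5,1.5)  cross = 1·1.5 − 14.5·36.5 = -527.7500; (r_i+r_j)·cross = 15.5·-527.7500 = -8180.1250
edge 1: (14.5,1.5)→(17.5,4)  cross = 14.5·4 − 17.5·1.5 = 31.7500; (r_i+r_j)·cross = 32·31.7500 = 1016.0000
edge 2: (17.5,4)→(15,28)  cross = 17.5·28 − 15·4 = 430.0000; (r_i+r_j)·cross = 32.5·430.0000 = 13975.0000
edge 3: (15,28)→(1,36.5)  cross = 15·36.5 − 1·28 = 519.5000; (r_i+r_j)·cross = 16·519.5000 = 8312.0000
Σcross = 453.5000 → A = |Σcross|/2 = 226.7500 mm²
Σ(r_i+r_j)·cross = 15122.8750 → first moment M = |Σ|/6 = 2520.4792
R_c = M/A = 2520.4792/226.7500 = 11.1157 mm
θ = 165° = 2.879793 rad
V = θ·R_c·A = 2.879793·11.1157·226.7500 = 7258.459 mm³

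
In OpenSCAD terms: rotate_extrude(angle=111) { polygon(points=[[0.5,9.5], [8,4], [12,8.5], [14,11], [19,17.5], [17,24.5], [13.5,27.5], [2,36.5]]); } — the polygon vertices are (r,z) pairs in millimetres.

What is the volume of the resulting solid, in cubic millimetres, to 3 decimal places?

Profile (r,z), 8 vertices: (0.5,9.5) (8,4) (12,8.5) (14,11) (19,17.5) (17,24.5) (13.5,27.5) (2,36.5)
edge 0: (0.5,9.5)→(8,4)  cross = 0.5·4 − 8·9.5 = -74.0000; (r_i+r_j)·cross = 8.5·-74.0000 = -629.0000
edge 1: (8,4)→(12,8.5)  cross = 8·8.5 − 12·4 = 20.0000; (r_i+r_j)·cross = 20·20.0000 = 400.0000
edge 2: (12,8.5)→(14,11)  cross = 12·11 − 14·8.5 = 13.0000; (r_i+r_j)·cross = 26·13.0000 = 338.0000
edge 3: (14,11)→(19,17.5)  cross = 14·17.5 − 19·11 = 36.0000; (r_i+r_j)·cross = 33·36.0000 = 1188.0000
edge 4: (19,17.5)→(17,24.5)  cross = 19·24.5 − 17·17.5 = 168.0000; (r_i+r_j)·cross = 36·168.0000 = 6048.0000
edge 5: (17,24.5)→(13.5,27.5)  cross = 17·27.5 − 13.5·24.5 = 136.7500; (r_i+r_j)·cross = 30.5·136.7500 = 4170.8750
edge 6: (13.5,27.5)→(2,36.5)  cross = 13.5·36.5 − 2·27.5 = 437.7500; (r_i+r_j)·cross = 15.5·437.7500 = 6785.1250
edge 7: (2,36.5)→(0.5,9.5)  cross = 2·9.5 − 0.5·36.5 = 0.7500; (r_i+r_j)·cross = 2.5·0.7500 = 1.8750
Σcross = 738.2500 → A = |Σcross|/2 = 369.1250 mm²
Σ(r_i+r_j)·cross = 18302.8750 → first moment M = |Σ|/6 = 3050.4792
R_c = M/A = 3050.4792/369.1250 = 8.2641 mm
θ = 111° = 1.937315 rad
V = θ·R_c·A = 1.937315·8.2641·369.1250 = 5909.740 mm³

Volume = 5909.740 mm³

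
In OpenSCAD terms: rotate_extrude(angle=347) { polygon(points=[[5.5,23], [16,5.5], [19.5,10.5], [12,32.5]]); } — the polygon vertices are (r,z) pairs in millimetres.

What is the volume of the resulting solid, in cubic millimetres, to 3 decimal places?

Volume = 12709.130 mm³

Profile (r,z), 4 vertices: (5.5,23) (16,5.5) (19.5,10.5) (12,32.5)
edge 0: (5.5,23)→(16,5.5)  cross = 5.5·5.5 − 16·23 = -337.7500; (r_i+r_j)·cross = 21.5·-337.7500 = -7261.6250
edge 1: (16,5.5)→(19.5,10.5)  cross = 16·10.5 − 19.5·5.5 = 60.7500; (r_i+r_j)·cross = 35.5·60.7500 = 2156.6250
edge 2: (19.5,10.5)→(12,32.5)  cross = 19.5·32.5 − 12·10.5 = 507.7500; (r_i+r_j)·cross = 31.5·507.7500 = 15994.1250
edge 3: (12,32.5)→(5.5,23)  cross = 12·23 − 5.5·32.5 = 97.2500; (r_i+r_j)·cross = 17.5·97.2500 = 1701.8750
Σcross = 328.0000 → A = |Σcross|/2 = 164.0000 mm²
Σ(r_i+r_j)·cross = 12591.0000 → first moment M = |Σ|/6 = 2098.5000
R_c = M/A = 2098.5000/164.0000 = 12.7957 mm
θ = 347° = 6.056293 rad
V = θ·R_c·A = 6.056293·12.7957·164.0000 = 12709.130 mm³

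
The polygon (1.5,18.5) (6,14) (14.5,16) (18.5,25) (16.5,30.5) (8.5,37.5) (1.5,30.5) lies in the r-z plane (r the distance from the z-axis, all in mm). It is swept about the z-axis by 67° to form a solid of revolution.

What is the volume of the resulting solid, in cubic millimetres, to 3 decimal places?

Volume = 3040.510 mm³

Profile (r,z), 7 vertices: (1.5,18.5) (6,14) (14.5,16) (18.5,25) (16.5,30.5) (8.5,37.5) (1.5,30.5)
edge 0: (1.5,18.5)→(6,14)  cross = 1.5·14 − 6·18.5 = -90.0000; (r_i+r_j)·cross = 7.5·-90.0000 = -675.0000
edge 1: (6,14)→(14.5,16)  cross = 6·16 − 14.5·14 = -107.0000; (r_i+r_j)·cross = 20.5·-107.0000 = -2193.5000
edge 2: (14.5,16)→(18.5,25)  cross = 14.5·25 − 18.5·16 = 66.5000; (r_i+r_j)·cross = 33·66.5000 = 2194.5000
edge 3: (18.5,25)→(16.5,30.5)  cross = 18.5·30.5 − 16.5·25 = 151.7500; (r_i+r_j)·cross = 35·151.7500 = 5311.2500
edge 4: (16.5,30.5)→(8.5,37.5)  cross = 16.5·37.5 − 8.5·30.5 = 359.5000; (r_i+r_j)·cross = 25·359.5000 = 8987.5000
edge 5: (8.5,37.5)→(1.5,30.5)  cross = 8.5·30.5 − 1.5·37.5 = 203.0000; (r_i+r_j)·cross = 10·203.0000 = 2030.0000
edge 6: (1.5,30.5)→(1.5,18.5)  cross = 1.5·18.5 − 1.5·30.5 = -18.0000; (r_i+r_j)·cross = 3·-18.0000 = -54.0000
Σcross = 565.7500 → A = |Σcross|/2 = 282.8750 mm²
Σ(r_i+r_j)·cross = 15600.7500 → first moment M = |Σ|/6 = 2600.1250
R_c = M/A = 2600.1250/282.8750 = 9.1918 mm
θ = 67° = 1.169371 rad
V = θ·R_c·A = 1.169371·9.1918·282.8750 = 3040.510 mm³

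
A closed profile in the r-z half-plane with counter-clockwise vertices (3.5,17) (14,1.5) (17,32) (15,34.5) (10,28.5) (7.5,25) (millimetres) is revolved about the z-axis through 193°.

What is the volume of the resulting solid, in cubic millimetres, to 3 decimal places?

Volume = 8740.799 mm³

Profile (r,z), 6 vertices: (3.5,17) (14,1.5) (17,32) (15,34.5) (10,28.5) (7.5,25)
edge 0: (3.5,17)→(14,1.5)  cross = 3.5·1.5 − 14·17 = -232.7500; (r_i+r_j)·cross = 17.5·-232.7500 = -4073.1250
edge 1: (14,1.5)→(17,32)  cross = 14·32 − 17·1.5 = 422.5000; (r_i+r_j)·cross = 31·422.5000 = 13097.5000
edge 2: (17,32)→(15,34.5)  cross = 17·34.5 − 15·32 = 106.5000; (r_i+r_j)·cross = 32·106.5000 = 3408.0000
edge 3: (15,34.5)→(10,28.5)  cross = 15·28.5 − 10·34.5 = 82.5000; (r_i+r_j)·cross = 25·82.5000 = 2062.5000
edge 4: (10,28.5)→(7.5,25)  cross = 10·25 − 7.5·28.5 = 36.2500; (r_i+r_j)·cross = 17.5·36.2500 = 634.3750
edge 5: (7.5,25)→(3.5,17)  cross = 7.5·17 − 3.5·25 = 40.0000; (r_i+r_j)·cross = 11·40.0000 = 440.0000
Σcross = 455.0000 → A = |Σcross|/2 = 227.5000 mm²
Σ(r_i+r_j)·cross = 15569.2500 → first moment M = |Σ|/6 = 2594.8750
R_c = M/A = 2594.8750/227.5000 = 11.4060 mm
θ = 193° = 3.368485 rad
V = θ·R_c·A = 3.368485·11.4060·227.5000 = 8740.799 mm³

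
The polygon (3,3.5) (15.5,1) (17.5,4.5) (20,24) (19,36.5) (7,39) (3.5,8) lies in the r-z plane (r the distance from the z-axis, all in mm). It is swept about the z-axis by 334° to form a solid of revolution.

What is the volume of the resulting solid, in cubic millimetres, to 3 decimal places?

Volume = 34528.020 mm³

Profile (r,z), 7 vertices: (3,3.5) (15.5,1) (17.5,4.5) (20,24) (19,36.5) (7,39) (3.5,8)
edge 0: (3,3.5)→(15.5,1)  cross = 3·1 − 15.5·3.5 = -51.2500; (r_i+r_j)·cross = 18.5·-51.2500 = -948.1250
edge 1: (15.5,1)→(17.5,4.5)  cross = 15.5·4.5 − 17.5·1 = 52.2500; (r_i+r_j)·cross = 33·52.2500 = 1724.2500
edge 2: (17.5,4.5)→(20,24)  cross = 17.5·24 − 20·4.5 = 330.0000; (r_i+r_j)·cross = 37.5·330.0000 = 12375.0000
edge 3: (20,24)→(19,36.5)  cross = 20·36.5 − 19·24 = 274.0000; (r_i+r_j)·cross = 39·274.0000 = 10686.0000
edge 4: (19,36.5)→(7,39)  cross = 19·39 − 7·36.5 = 485.5000; (r_i+r_j)·cross = 26·485.5000 = 12623.0000
edge 5: (7,39)→(3.5,8)  cross = 7·8 − 3.5·39 = -80.5000; (r_i+r_j)·cross = 10.5·-80.5000 = -845.2500
edge 6: (3.5,8)→(3,3.5)  cross = 3.5·3.5 − 3·8 = -11.7500; (r_i+r_j)·cross = 6.5·-11.7500 = -76.3750
Σcross = 998.2500 → A = |Σcross|/2 = 499.1250 mm²
Σ(r_i+r_j)·cross = 35538.5000 → first moment M = |Σ|/6 = 5923.0833
R_c = M/A = 5923.0833/499.1250 = 11.8669 mm
θ = 334° = 5.829400 rad
V = θ·R_c·A = 5.829400·11.8669·499.1250 = 34528.020 mm³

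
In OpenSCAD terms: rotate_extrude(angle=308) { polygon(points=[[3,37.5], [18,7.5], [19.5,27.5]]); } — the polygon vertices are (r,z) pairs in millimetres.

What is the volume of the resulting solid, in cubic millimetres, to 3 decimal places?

Volume = 12518.461 mm³

Profile (r,z), 3 vertices: (3,37.5) (18,7.5) (19.5,27.5)
edge 0: (3,37.5)→(18,7.5)  cross = 3·7.5 − 18·37.5 = -652.5000; (r_i+r_j)·cross = 21·-652.5000 = -13702.5000
edge 1: (18,7.5)→(19.5,27.5)  cross = 18·27.5 − 19.5·7.5 = 348.7500; (r_i+r_j)·cross = 37.5·348.7500 = 13078.1250
edge 2: (19.5,27.5)→(3,37.5)  cross = 19.5·37.5 − 3·27.5 = 648.7500; (r_i+r_j)·cross = 22.5·648.7500 = 14596.8750
Σcross = 345.0000 → A = |Σcross|/2 = 172.5000 mm²
Σ(r_i+r_j)·cross = 13972.5000 → first moment M = |Σ|/6 = 2328.7500
R_c = M/A = 2328.7500/172.5000 = 13.5000 mm
θ = 308° = 5.375614 rad
V = θ·R_c·A = 5.375614·13.5000·172.5000 = 12518.461 mm³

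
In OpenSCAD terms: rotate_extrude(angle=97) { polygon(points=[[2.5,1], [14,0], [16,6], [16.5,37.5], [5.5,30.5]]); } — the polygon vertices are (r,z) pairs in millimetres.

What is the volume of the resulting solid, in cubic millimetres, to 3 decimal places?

Profile (r,z), 5 vertices: (2.5,1) (14,0) (16,6) (16.5,37.5) (5.5,30.5)
edge 0: (2.5,1)→(14,0)  cross = 2.5·0 − 14·1 = -14.0000; (r_i+r_j)·cross = 16.5·-14.0000 = -231.0000
edge 1: (14,0)→(16,6)  cross = 14·6 − 16·0 = 84.0000; (r_i+r_j)·cross = 30·84.0000 = 2520.0000
edge 2: (16,6)→(16.5,37.5)  cross = 16·37.5 − 16.5·6 = 501.0000; (r_i+r_j)·cross = 32.5·501.0000 = 16282.5000
edge 3: (16.5,37.5)→(5.5,30.5)  cross = 16.5·30.5 − 5.5·37.5 = 297.0000; (r_i+r_j)·cross = 22·297.0000 = 6534.0000
edge 4: (5.5,30.5)→(2.5,1)  cross = 5.5·1 − 2.5·30.5 = -70.7500; (r_i+r_j)·cross = 8·-70.7500 = -566.0000
Σcross = 797.2500 → A = |Σcross|/2 = 398.6250 mm²
Σ(r_i+r_j)·cross = 24539.5000 → first moment M = |Σ|/6 = 4089.9167
R_c = M/A = 4089.9167/398.6250 = 10.2601 mm
θ = 97° = 1.692969 rad
V = θ·R_c·A = 1.692969·10.2601·398.6250 = 6924.104 mm³

Volume = 6924.104 mm³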